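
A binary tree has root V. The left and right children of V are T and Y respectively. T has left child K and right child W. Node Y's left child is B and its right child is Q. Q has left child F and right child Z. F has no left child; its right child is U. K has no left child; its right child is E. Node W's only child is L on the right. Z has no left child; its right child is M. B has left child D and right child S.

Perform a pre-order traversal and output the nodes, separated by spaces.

V T K E W L Y B D S Q F U Z M

Pre-order visits the node, then its left subtree, then its right subtree.
Visit V.
At V: go left to T.
  Visit T.
  At T: go left to K.
    Visit K.
    At K: no left child.
    At K: go right to E.
      E is a leaf — visit E.
  At T: go right to W.
    Visit W.
    At W: no left child.
    At W: go right to L.
      L is a leaf — visit L.
At V: go right to Y.
  Visit Y.
  At Y: go left to B.
    Visit B.
    At B: go left to D.
      D is a leaf — visit D.
    At B: go right to S.
      S is a leaf — visit S.
  At Y: go right to Q.
    Visit Q.
    At Q: go left to F.
      Visit F.
      At F: no left child.
      At F: go right to U.
        U is a leaf — visit U.
    At Q: go right to Z.
      Visit Z.
      At Z: no left child.
      At Z: go right to M.
        M is a leaf — visit M.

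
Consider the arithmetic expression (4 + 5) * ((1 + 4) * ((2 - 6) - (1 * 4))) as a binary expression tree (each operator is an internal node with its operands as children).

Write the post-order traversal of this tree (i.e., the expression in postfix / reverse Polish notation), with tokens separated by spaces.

Post-order on an expression tree gives postfix notation: for each operator, emit left operand, right operand, then the operator.

4 5 + 1 4 + 2 6 - 1 4 * - * *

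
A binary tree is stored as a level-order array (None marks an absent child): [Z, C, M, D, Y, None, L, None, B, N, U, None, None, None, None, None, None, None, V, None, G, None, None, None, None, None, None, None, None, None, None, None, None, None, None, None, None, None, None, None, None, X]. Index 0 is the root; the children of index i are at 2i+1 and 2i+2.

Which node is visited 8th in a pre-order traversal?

Pre-order visits the node, then its left subtree, then its right subtree.
Visit Z.
At Z: go left to C.
  Visit C.
  At C: go left to D.
    Visit D.
    At D: no left child.
    At D: go right to B.
      Visit B.
      At B: no left child.
      At B: go right to V.
        V is a leaf — visit V.
  At C: go right to Y.
    Visit Y.
    At Y: go left to N.
      Visit N.
      At N: no left child.
      At N: go right to G.
        Visit G.
        At G: go left to X.
          X is a leaf — visit X.
        At G: no right child.
    At Y: go right to U.
      U is a leaf — visit U.
At Z: go right to M.
  Visit M.
  At M: no left child.
  At M: go right to L.
    L is a leaf — visit L.
Full pre-order sequence: Z, C, D, B, V, Y, N, G, X, U, M, L.

G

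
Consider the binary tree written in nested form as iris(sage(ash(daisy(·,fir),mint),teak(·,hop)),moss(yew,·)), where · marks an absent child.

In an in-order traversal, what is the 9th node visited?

yew

In-order visits the left subtree, then the node, then the right subtree.
At iris: go left to sage.
  At sage: go left to ash.
    At ash: go left to daisy.
      At daisy: no left child.
      Visit daisy.
      At daisy: go right to fir.
        fir is a leaf — visit fir.
    Visit ash.
    At ash: go right to mint.
      mint is a leaf — visit mint.
  Visit sage.
  At sage: go right to teak.
    At teak: no left child.
    Visit teak.
    At teak: go right to hop.
      hop is a leaf — visit hop.
Visit iris.
At iris: go right to moss.
  At moss: go left to yew.
    yew is a leaf — visit yew.
  Visit moss.
  At moss: no right child.
Full in-order sequence: daisy, fir, ash, mint, sage, teak, hop, iris, yew, moss.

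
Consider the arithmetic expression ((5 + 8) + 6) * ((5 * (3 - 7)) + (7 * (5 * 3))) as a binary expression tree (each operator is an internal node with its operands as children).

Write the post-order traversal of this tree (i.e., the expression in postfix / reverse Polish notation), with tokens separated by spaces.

5 8 + 6 + 5 3 7 - * 7 5 3 * * + *

Post-order on an expression tree gives postfix notation: for each operator, emit left operand, right operand, then the operator.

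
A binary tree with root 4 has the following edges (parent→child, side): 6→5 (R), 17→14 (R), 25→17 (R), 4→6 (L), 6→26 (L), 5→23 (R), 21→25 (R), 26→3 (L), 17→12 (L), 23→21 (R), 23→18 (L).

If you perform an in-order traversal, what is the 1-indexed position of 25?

8

In-order visits the left subtree, then the node, then the right subtree.
At 4: go left to 6.
  At 6: go left to 26.
    At 26: go left to 3.
      3 is a leaf — visit 3.
    Visit 26.
    At 26: no right child.
  Visit 6.
  At 6: go right to 5.
    At 5: no left child.
    Visit 5.
    At 5: go right to 23.
      At 23: go left to 18.
        18 is a leaf — visit 18.
      Visit 23.
      At 23: go right to 21.
        At 21: no left child.
        Visit 21.
        At 21: go right to 25.
          At 25: no left child.
          Visit 25.
          At 25: go right to 17.
            At 17: go left to 12.
              12 is a leaf — visit 12.
            Visit 17.
            At 17: go right to 14.
              14 is a leaf — visit 14.
Visit 4.
At 4: no right child.
Full in-order sequence: 3, 26, 6, 5, 18, 23, 21, 25, 12, 17, 14, 4.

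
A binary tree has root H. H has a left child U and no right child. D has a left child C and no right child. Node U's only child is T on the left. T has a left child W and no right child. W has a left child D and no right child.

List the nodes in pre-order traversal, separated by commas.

Pre-order visits the node, then its left subtree, then its right subtree.
Visit H.
At H: go left to U.
  Visit U.
  At U: go left to T.
    Visit T.
    At T: go left to W.
      Visit W.
      At W: go left to D.
        Visit D.
        At D: go left to C.
          C is a leaf — visit C.
        At D: no right child.
      At W: no right child.
    At T: no right child.
  At U: no right child.
At H: no right child.

H, U, T, W, D, C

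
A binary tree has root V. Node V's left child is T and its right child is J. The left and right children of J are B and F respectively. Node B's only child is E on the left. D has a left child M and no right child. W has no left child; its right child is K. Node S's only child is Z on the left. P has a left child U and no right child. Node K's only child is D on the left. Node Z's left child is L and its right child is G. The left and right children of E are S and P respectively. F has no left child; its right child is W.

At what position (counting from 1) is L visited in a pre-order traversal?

8

Pre-order visits the node, then its left subtree, then its right subtree.
Visit V.
At V: go left to T.
  T is a leaf — visit T.
At V: go right to J.
  Visit J.
  At J: go left to B.
    Visit B.
    At B: go left to E.
      Visit E.
      At E: go left to S.
        Visit S.
        At S: go left to Z.
          Visit Z.
          At Z: go left to L.
            L is a leaf — visit L.
          At Z: go right to G.
            G is a leaf — visit G.
        At S: no right child.
      At E: go right to P.
        Visit P.
        At P: go left to U.
          U is a leaf — visit U.
        At P: no right child.
    At B: no right child.
  At J: go right to F.
    Visit F.
    At F: no left child.
    At F: go right to W.
      Visit W.
      At W: no left child.
      At W: go right to K.
        Visit K.
        At K: go left to D.
          Visit D.
          At D: go left to M.
            M is a leaf — visit M.
          At D: no right child.
        At K: no right child.
Full pre-order sequence: V, T, J, B, E, S, Z, L, G, P, U, F, W, K, D, M.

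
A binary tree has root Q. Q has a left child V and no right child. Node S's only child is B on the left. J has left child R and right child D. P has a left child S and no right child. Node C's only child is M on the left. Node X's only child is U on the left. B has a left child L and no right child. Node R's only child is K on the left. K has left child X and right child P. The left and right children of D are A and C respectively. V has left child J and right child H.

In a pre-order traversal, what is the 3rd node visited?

J

Pre-order visits the node, then its left subtree, then its right subtree.
Visit Q.
At Q: go left to V.
  Visit V.
  At V: go left to J.
    Visit J.
    At J: go left to R.
      Visit R.
      At R: go left to K.
        Visit K.
        At K: go left to X.
          Visit X.
          At X: go left to U.
            U is a leaf — visit U.
          At X: no right child.
        At K: go right to P.
          Visit P.
          At P: go left to S.
            Visit S.
            At S: go left to B.
              Visit B.
              At B: go left to L.
                L is a leaf — visit L.
              At B: no right child.
            At S: no right child.
          At P: no right child.
      At R: no right child.
    At J: go right to D.
      Visit D.
      At D: go left to A.
        A is a leaf — visit A.
      At D: go right to C.
        Visit C.
        At C: go left to M.
          M is a leaf — visit M.
        At C: no right child.
  At V: go right to H.
    H is a leaf — visit H.
At Q: no right child.
Full pre-order sequence: Q, V, J, R, K, X, U, P, S, B, L, D, A, C, M, H.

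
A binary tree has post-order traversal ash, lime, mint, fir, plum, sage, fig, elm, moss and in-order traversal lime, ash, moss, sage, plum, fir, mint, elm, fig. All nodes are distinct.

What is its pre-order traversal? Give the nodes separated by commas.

moss, lime, ash, elm, sage, plum, fir, mint, fig

The last element of post-order is the root; it splits in-order into left and right subtrees.
Root moss: left subtree has 2 nodes {lime, ash}, right has 6 {sage, plum, fir, mint, elm, fig}.
  Root lime: left subtree has 0 nodes { }, right has 1 {ash}.
  Root elm: left subtree has 4 nodes {sage, plum, fir, mint}, right has 1 {fig}.
    Root sage: left subtree has 0 nodes { }, right has 3 {plum, fir, mint}.
      Root plum: left subtree has 0 nodes { }, right has 2 {fir, mint}.
        Root fir: left subtree has 0 nodes { }, right has 1 {mint}.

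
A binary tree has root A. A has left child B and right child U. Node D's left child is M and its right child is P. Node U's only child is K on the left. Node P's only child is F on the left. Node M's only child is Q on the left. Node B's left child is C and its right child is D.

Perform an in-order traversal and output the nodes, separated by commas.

In-order visits the left subtree, then the node, then the right subtree.
At A: go left to B.
  At B: go left to C.
    C is a leaf — visit C.
  Visit B.
  At B: go right to D.
    At D: go left to M.
      At M: go left to Q.
        Q is a leaf — visit Q.
      Visit M.
      At M: no right child.
    Visit D.
    At D: go right to P.
      At P: go left to F.
        F is a leaf — visit F.
      Visit P.
      At P: no right child.
Visit A.
At A: go right to U.
  At U: go left to K.
    K is a leaf — visit K.
  Visit U.
  At U: no right child.

C, B, Q, M, D, F, P, A, K, U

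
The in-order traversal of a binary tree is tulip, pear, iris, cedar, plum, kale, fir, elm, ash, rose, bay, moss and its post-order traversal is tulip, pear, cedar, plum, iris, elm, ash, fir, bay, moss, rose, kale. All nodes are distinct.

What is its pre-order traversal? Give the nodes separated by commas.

kale, iris, pear, tulip, plum, cedar, rose, fir, ash, elm, moss, bay

The last element of post-order is the root; it splits in-order into left and right subtrees.
Root kale: left subtree has 5 nodes {tulip, pear, iris, cedar, plum}, right has 6 {fir, elm, ash, rose, bay, moss}.
  Root iris: left subtree has 2 nodes {tulip, pear}, right has 2 {cedar, plum}.
    Root pear: left subtree has 1 node {tulip}, right has 0 { }.
    Root plum: left subtree has 1 node {cedar}, right has 0 { }.
  Root rose: left subtree has 3 nodes {fir, elm, ash}, right has 2 {bay, moss}.
    Root fir: left subtree has 0 nodes { }, right has 2 {elm, ash}.
      Root ash: left subtree has 1 node {elm}, right has 0 { }.
    Root moss: left subtree has 1 node {bay}, right has 0 { }.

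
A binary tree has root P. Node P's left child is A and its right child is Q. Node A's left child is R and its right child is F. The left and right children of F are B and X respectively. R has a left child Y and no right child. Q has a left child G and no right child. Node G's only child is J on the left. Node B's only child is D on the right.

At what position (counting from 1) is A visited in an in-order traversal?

3

In-order visits the left subtree, then the node, then the right subtree.
At P: go left to A.
  At A: go left to R.
    At R: go left to Y.
      Y is a leaf — visit Y.
    Visit R.
    At R: no right child.
  Visit A.
  At A: go right to F.
    At F: go left to B.
      At B: no left child.
      Visit B.
      At B: go right to D.
        D is a leaf — visit D.
    Visit F.
    At F: go right to X.
      X is a leaf — visit X.
Visit P.
At P: go right to Q.
  At Q: go left to G.
    At G: go left to J.
      J is a leaf — visit J.
    Visit G.
    At G: no right child.
  Visit Q.
  At Q: no right child.
Full in-order sequence: Y, R, A, B, D, F, X, P, J, G, Q.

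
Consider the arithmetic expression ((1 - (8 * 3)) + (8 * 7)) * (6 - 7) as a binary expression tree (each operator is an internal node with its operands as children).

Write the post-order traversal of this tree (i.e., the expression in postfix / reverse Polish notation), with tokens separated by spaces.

Post-order on an expression tree gives postfix notation: for each operator, emit left operand, right operand, then the operator.

1 8 3 * - 8 7 * + 6 7 - *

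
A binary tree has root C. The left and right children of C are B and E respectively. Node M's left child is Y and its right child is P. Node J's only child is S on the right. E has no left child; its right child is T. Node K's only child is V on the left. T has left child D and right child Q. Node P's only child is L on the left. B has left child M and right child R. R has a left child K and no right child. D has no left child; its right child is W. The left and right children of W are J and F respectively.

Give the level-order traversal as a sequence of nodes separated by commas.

C, B, E, M, R, T, Y, P, K, D, Q, L, V, W, J, F, S

Level-order visits nodes level by level from the root, left to right within each level.
Level 0: C
Level 1: B, E
Level 2: M, R, T
Level 3: Y, P, K, D, Q
Level 4: L, V, W
Level 5: J, F
Level 6: S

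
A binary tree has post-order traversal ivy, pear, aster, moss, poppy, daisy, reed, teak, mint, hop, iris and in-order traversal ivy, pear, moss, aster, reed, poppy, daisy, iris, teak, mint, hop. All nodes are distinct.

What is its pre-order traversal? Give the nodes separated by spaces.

The last element of post-order is the root; it splits in-order into left and right subtrees.
Root iris: left subtree has 7 nodes {ivy, pear, moss, aster, reed, poppy, daisy}, right has 3 {teak, mint, hop}.
  Root reed: left subtree has 4 nodes {ivy, pear, moss, aster}, right has 2 {poppy, daisy}.
    Root moss: left subtree has 2 nodes {ivy, pear}, right has 1 {aster}.
      Root pear: left subtree has 1 node {ivy}, right has 0 { }.
    Root daisy: left subtree has 1 node {poppy}, right has 0 { }.
  Root hop: left subtree has 2 nodes {teak, mint}, right has 0 { }.
    Root mint: left subtree has 1 node {teak}, right has 0 { }.

iris reed moss pear ivy aster daisy poppy hop mint teak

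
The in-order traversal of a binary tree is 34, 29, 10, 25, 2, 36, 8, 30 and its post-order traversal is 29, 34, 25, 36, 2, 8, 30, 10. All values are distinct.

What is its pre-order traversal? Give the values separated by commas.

10, 34, 29, 30, 8, 2, 25, 36

The last element of post-order is the root; it splits in-order into left and right subtrees.
Root 10: left subtree has 2 nodes {34, 29}, right has 5 {25, 2, 36, 8, 30}.
  Root 34: left subtree has 0 nodes { }, right has 1 {29}.
  Root 30: left subtree has 4 nodes {25, 2, 36, 8}, right has 0 { }.
    Root 8: left subtree has 3 nodes {25, 2, 36}, right has 0 { }.
      Root 2: left subtree has 1 node {25}, right has 1 {36}.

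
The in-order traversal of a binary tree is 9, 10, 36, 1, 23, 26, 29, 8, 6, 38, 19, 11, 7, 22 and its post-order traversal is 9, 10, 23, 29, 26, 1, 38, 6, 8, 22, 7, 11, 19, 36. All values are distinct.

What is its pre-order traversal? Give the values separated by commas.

36, 10, 9, 19, 8, 1, 26, 23, 29, 6, 38, 11, 7, 22

The last element of post-order is the root; it splits in-order into left and right subtrees.
Root 36: left subtree has 2 nodes {9, 10}, right has 11 {1, 23, 26, 29, 8, 6, 38, 19, 11, 7, 22}.
  Root 10: left subtree has 1 node {9}, right has 0 { }.
  Root 19: left subtree has 7 nodes {1, 23, 26, 29, 8, 6, 38}, right has 3 {11, 7, 22}.
    Root 8: left subtree has 4 nodes {1, 23, 26, 29}, right has 2 {6, 38}.
      Root 1: left subtree has 0 nodes { }, right has 3 {23, 26, 29}.
        Root 26: left subtree has 1 node {23}, right has 1 {29}.
      Root 6: left subtree has 0 nodes { }, right has 1 {38}.
    Root 11: left subtree has 0 nodes { }, right has 2 {7, 22}.
      Root 7: left subtree has 0 nodes { }, right has 1 {22}.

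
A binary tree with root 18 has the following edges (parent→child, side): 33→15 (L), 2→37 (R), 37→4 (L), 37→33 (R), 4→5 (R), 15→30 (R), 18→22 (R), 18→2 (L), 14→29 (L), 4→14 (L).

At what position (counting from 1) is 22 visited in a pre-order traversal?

Pre-order visits the node, then its left subtree, then its right subtree.
Visit 18.
At 18: go left to 2.
  Visit 2.
  At 2: no left child.
  At 2: go right to 37.
    Visit 37.
    At 37: go left to 4.
      Visit 4.
      At 4: go left to 14.
        Visit 14.
        At 14: go left to 29.
          29 is a leaf — visit 29.
        At 14: no right child.
      At 4: go right to 5.
        5 is a leaf — visit 5.
    At 37: go right to 33.
      Visit 33.
      At 33: go left to 15.
        Visit 15.
        At 15: no left child.
        At 15: go right to 30.
          30 is a leaf — visit 30.
      At 33: no right child.
At 18: go right to 22.
  22 is a leaf — visit 22.
Full pre-order sequence: 18, 2, 37, 4, 14, 29, 5, 33, 15, 30, 22.

11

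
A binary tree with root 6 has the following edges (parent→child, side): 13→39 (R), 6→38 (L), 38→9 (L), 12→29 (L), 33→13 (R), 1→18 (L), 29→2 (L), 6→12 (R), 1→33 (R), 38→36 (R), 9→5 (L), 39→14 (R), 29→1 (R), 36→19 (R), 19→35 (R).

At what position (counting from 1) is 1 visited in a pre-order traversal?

Pre-order visits the node, then its left subtree, then its right subtree.
Visit 6.
At 6: go left to 38.
  Visit 38.
  At 38: go left to 9.
    Visit 9.
    At 9: go left to 5.
      5 is a leaf — visit 5.
    At 9: no right child.
  At 38: go right to 36.
    Visit 36.
    At 36: no left child.
    At 36: go right to 19.
      Visit 19.
      At 19: no left child.
      At 19: go right to 35.
        35 is a leaf — visit 35.
At 6: go right to 12.
  Visit 12.
  At 12: go left to 29.
    Visit 29.
    At 29: go left to 2.
      2 is a leaf — visit 2.
    At 29: go right to 1.
      Visit 1.
      At 1: go left to 18.
        18 is a leaf — visit 18.
      At 1: go right to 33.
        Visit 33.
        At 33: no left child.
        At 33: go right to 13.
          Visit 13.
          At 13: no left child.
          At 13: go right to 39.
            Visit 39.
            At 39: no left child.
            At 39: go right to 14.
              14 is a leaf — visit 14.
  At 12: no right child.
Full pre-order sequence: 6, 38, 9, 5, 36, 19, 35, 12, 29, 2, 1, 18, 33, 13, 39, 14.

11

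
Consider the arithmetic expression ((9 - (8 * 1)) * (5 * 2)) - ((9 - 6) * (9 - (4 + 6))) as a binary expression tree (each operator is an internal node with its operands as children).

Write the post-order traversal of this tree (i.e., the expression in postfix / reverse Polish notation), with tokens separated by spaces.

9 8 1 * - 5 2 * * 9 6 - 9 4 6 + - * -

Post-order on an expression tree gives postfix notation: for each operator, emit left operand, right operand, then the operator.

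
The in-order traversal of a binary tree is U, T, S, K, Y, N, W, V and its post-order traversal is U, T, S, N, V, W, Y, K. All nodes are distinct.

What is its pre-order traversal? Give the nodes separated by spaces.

K S T U Y W N V

The last element of post-order is the root; it splits in-order into left and right subtrees.
Root K: left subtree has 3 nodes {U, T, S}, right has 4 {Y, N, W, V}.
  Root S: left subtree has 2 nodes {U, T}, right has 0 { }.
    Root T: left subtree has 1 node {U}, right has 0 { }.
  Root Y: left subtree has 0 nodes { }, right has 3 {N, W, V}.
    Root W: left subtree has 1 node {N}, right has 1 {V}.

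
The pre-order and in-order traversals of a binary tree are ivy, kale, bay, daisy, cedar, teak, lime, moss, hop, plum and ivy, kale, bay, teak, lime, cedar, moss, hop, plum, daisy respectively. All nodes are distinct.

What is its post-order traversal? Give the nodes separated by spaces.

lime teak plum hop moss cedar daisy bay kale ivy

The first element of pre-order is the root; it splits in-order into left and right subtrees.
Root ivy: left subtree has 0 nodes { }, right has 9 {kale, bay, teak, lime, cedar, moss, hop, plum, daisy}.
  Root kale: left subtree has 0 nodes { }, right has 8 {bay, teak, lime, cedar, moss, hop, plum, daisy}.
    Root bay: left subtree has 0 nodes { }, right has 7 {teak, lime, cedar, moss, hop, plum, daisy}.
      Root daisy: left subtree has 6 nodes {teak, lime, cedar, moss, hop, plum}, right has 0 { }.
        Root cedar: left subtree has 2 nodes {teak, lime}, right has 3 {moss, hop, plum}.
          Root teak: left subtree has 0 nodes { }, right has 1 {lime}.
          Root moss: left subtree has 0 nodes { }, right has 2 {hop, plum}.
            Root hop: left subtree has 0 nodes { }, right has 1 {plum}.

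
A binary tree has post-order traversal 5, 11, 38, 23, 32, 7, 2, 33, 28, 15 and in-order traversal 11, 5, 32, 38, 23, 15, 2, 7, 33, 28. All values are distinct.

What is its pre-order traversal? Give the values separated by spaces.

15 32 11 5 23 38 28 33 2 7

The last element of post-order is the root; it splits in-order into left and right subtrees.
Root 15: left subtree has 5 nodes {11, 5, 32, 38, 23}, right has 4 {2, 7, 33, 28}.
  Root 32: left subtree has 2 nodes {11, 5}, right has 2 {38, 23}.
    Root 11: left subtree has 0 nodes { }, right has 1 {5}.
    Root 23: left subtree has 1 node {38}, right has 0 { }.
  Root 28: left subtree has 3 nodes {2, 7, 33}, right has 0 { }.
    Root 33: left subtree has 2 nodes {2, 7}, right has 0 { }.
      Root 2: left subtree has 0 nodes { }, right has 1 {7}.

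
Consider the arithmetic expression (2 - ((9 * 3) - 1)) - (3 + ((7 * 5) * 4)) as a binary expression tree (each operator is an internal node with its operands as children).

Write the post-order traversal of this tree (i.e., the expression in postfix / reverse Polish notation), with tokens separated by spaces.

Post-order on an expression tree gives postfix notation: for each operator, emit left operand, right operand, then the operator.

2 9 3 * 1 - - 3 7 5 * 4 * + -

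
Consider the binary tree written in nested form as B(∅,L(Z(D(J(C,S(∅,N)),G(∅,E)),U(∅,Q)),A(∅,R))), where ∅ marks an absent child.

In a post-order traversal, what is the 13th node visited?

Post-order visits the left subtree, then the right subtree, then the node.
At B: no left child.
At B: go right to L.
  At L: go left to Z.
    At Z: go left to D.
      At D: go left to J.
        At J: go left to C.
          C is a leaf — visit C.
        At J: go right to S.
          At S: no left child.
          At S: go right to N.
            N is a leaf — visit N.
          Visit S.
        Visit J.
      At D: go right to G.
        At G: no left child.
        At G: go right to E.
          E is a leaf — visit E.
        Visit G.
      Visit D.
    At Z: go right to U.
      At U: no left child.
      At U: go right to Q.
        Q is a leaf — visit Q.
      Visit U.
    Visit Z.
  At L: go right to A.
    At A: no left child.
    At A: go right to R.
      R is a leaf — visit R.
    Visit A.
  Visit L.
Visit B.
Full post-order sequence: C, N, S, J, E, G, D, Q, U, Z, R, A, L, B.

L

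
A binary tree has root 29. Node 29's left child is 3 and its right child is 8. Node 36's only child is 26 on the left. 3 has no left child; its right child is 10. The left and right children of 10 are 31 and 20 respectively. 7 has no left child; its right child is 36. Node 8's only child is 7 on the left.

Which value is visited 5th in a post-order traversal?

Post-order visits the left subtree, then the right subtree, then the node.
At 29: go left to 3.
  At 3: no left child.
  At 3: go right to 10.
    At 10: go left to 31.
      31 is a leaf — visit 31.
    At 10: go right to 20.
      20 is a leaf — visit 20.
    Visit 10.
  Visit 3.
At 29: go right to 8.
  At 8: go left to 7.
    At 7: no left child.
    At 7: go right to 36.
      At 36: go left to 26.
        26 is a leaf — visit 26.
      At 36: no right child.
      Visit 36.
    Visit 7.
  At 8: no right child.
  Visit 8.
Visit 29.
Full post-order sequence: 31, 20, 10, 3, 26, 36, 7, 8, 29.

26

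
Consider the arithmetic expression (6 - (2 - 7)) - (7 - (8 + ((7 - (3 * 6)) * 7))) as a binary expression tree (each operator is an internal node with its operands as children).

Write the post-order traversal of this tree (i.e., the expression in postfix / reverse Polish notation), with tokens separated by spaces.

6 2 7 - - 7 8 7 3 6 * - 7 * + - -

Post-order on an expression tree gives postfix notation: for each operator, emit left operand, right operand, then the operator.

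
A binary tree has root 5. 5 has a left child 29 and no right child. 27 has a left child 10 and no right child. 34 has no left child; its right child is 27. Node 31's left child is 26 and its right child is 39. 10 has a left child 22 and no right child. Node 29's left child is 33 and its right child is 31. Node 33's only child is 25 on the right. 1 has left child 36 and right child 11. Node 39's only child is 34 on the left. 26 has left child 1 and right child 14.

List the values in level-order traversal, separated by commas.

Level-order visits nodes level by level from the root, left to right within each level.
Level 0: 5
Level 1: 29
Level 2: 33, 31
Level 3: 25, 26, 39
Level 4: 1, 14, 34
Level 5: 36, 11, 27
Level 6: 10
Level 7: 22

5, 29, 33, 31, 25, 26, 39, 1, 14, 34, 36, 11, 27, 10, 22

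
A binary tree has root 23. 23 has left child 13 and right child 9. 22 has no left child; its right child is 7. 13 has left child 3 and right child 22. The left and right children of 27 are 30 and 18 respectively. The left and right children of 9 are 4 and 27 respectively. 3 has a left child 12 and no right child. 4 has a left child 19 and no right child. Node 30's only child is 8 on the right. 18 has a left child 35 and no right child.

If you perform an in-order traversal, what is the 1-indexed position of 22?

In-order visits the left subtree, then the node, then the right subtree.
At 23: go left to 13.
  At 13: go left to 3.
    At 3: go left to 12.
      12 is a leaf — visit 12.
    Visit 3.
    At 3: no right child.
  Visit 13.
  At 13: go right to 22.
    At 22: no left child.
    Visit 22.
    At 22: go right to 7.
      7 is a leaf — visit 7.
Visit 23.
At 23: go right to 9.
  At 9: go left to 4.
    At 4: go left to 19.
      19 is a leaf — visit 19.
    Visit 4.
    At 4: no right child.
  Visit 9.
  At 9: go right to 27.
    At 27: go left to 30.
      At 30: no left child.
      Visit 30.
      At 30: go right to 8.
        8 is a leaf — visit 8.
    Visit 27.
    At 27: go right to 18.
      At 18: go left to 35.
        35 is a leaf — visit 35.
      Visit 18.
      At 18: no right child.
Full in-order sequence: 12, 3, 13, 22, 7, 23, 19, 4, 9, 30, 8, 27, 35, 18.

4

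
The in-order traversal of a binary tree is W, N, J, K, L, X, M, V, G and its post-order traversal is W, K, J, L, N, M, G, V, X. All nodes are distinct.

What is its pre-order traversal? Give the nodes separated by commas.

The last element of post-order is the root; it splits in-order into left and right subtrees.
Root X: left subtree has 5 nodes {W, N, J, K, L}, right has 3 {M, V, G}.
  Root N: left subtree has 1 node {W}, right has 3 {J, K, L}.
    Root L: left subtree has 2 nodes {J, K}, right has 0 { }.
      Root J: left subtree has 0 nodes { }, right has 1 {K}.
  Root V: left subtree has 1 node {M}, right has 1 {G}.

X, N, W, L, J, K, V, M, G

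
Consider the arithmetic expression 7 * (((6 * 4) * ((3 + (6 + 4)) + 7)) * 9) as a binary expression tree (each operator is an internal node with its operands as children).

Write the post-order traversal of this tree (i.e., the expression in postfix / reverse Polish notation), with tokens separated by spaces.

Post-order on an expression tree gives postfix notation: for each operator, emit left operand, right operand, then the operator.

7 6 4 * 3 6 4 + + 7 + * 9 * *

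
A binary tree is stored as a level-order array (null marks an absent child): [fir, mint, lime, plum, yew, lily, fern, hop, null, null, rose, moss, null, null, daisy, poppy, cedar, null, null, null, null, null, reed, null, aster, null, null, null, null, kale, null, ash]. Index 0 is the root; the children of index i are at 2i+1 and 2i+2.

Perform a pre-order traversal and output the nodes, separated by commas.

fir, mint, plum, hop, poppy, ash, cedar, yew, rose, reed, lime, lily, moss, aster, fern, daisy, kale

Pre-order visits the node, then its left subtree, then its right subtree.
Visit fir.
At fir: go left to mint.
  Visit mint.
  At mint: go left to plum.
    Visit plum.
    At plum: go left to hop.
      Visit hop.
      At hop: go left to poppy.
        Visit poppy.
        At poppy: go left to ash.
          ash is a leaf — visit ash.
        At poppy: no right child.
      At hop: go right to cedar.
        cedar is a leaf — visit cedar.
    At plum: no right child.
  At mint: go right to yew.
    Visit yew.
    At yew: no left child.
    At yew: go right to rose.
      Visit rose.
      At rose: no left child.
      At rose: go right to reed.
        reed is a leaf — visit reed.
At fir: go right to lime.
  Visit lime.
  At lime: go left to lily.
    Visit lily.
    At lily: go left to moss.
      Visit moss.
      At moss: no left child.
      At moss: go right to aster.
        aster is a leaf — visit aster.
    At lily: no right child.
  At lime: go right to fern.
    Visit fern.
    At fern: no left child.
    At fern: go right to daisy.
      Visit daisy.
      At daisy: go left to kale.
        kale is a leaf — visit kale.
      At daisy: no right child.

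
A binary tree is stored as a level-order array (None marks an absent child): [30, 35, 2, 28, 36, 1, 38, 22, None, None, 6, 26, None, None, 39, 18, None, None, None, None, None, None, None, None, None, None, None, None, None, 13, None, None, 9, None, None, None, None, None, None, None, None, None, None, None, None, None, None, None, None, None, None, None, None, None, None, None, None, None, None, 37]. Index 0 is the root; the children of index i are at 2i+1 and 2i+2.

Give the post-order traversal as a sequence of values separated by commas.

9, 18, 22, 28, 6, 36, 35, 26, 1, 37, 13, 39, 38, 2, 30

Post-order visits the left subtree, then the right subtree, then the node.
At 30: go left to 35.
  At 35: go left to 28.
    At 28: go left to 22.
      At 22: go left to 18.
        At 18: no left child.
        At 18: go right to 9.
          9 is a leaf — visit 9.
        Visit 18.
      At 22: no right child.
      Visit 22.
    At 28: no right child.
    Visit 28.
  At 35: go right to 36.
    At 36: no left child.
    At 36: go right to 6.
      6 is a leaf — visit 6.
    Visit 36.
  Visit 35.
At 30: go right to 2.
  At 2: go left to 1.
    At 1: go left to 26.
      26 is a leaf — visit 26.
    At 1: no right child.
    Visit 1.
  At 2: go right to 38.
    At 38: no left child.
    At 38: go right to 39.
      At 39: go left to 13.
        At 13: go left to 37.
          37 is a leaf — visit 37.
        At 13: no right child.
        Visit 13.
      At 39: no right child.
      Visit 39.
    Visit 38.
  Visit 2.
Visit 30.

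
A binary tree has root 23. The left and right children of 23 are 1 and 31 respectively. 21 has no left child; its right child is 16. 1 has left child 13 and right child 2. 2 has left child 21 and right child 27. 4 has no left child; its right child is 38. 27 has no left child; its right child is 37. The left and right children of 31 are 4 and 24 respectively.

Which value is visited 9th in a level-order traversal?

27

Level-order visits nodes level by level from the root, left to right within each level.
Level 0: 23
Level 1: 1, 31
Level 2: 13, 2, 4, 24
Level 3: 21, 27, 38
Level 4: 16, 37
Full level-order sequence: 23, 1, 31, 13, 2, 4, 24, 21, 27, 38, 16, 37.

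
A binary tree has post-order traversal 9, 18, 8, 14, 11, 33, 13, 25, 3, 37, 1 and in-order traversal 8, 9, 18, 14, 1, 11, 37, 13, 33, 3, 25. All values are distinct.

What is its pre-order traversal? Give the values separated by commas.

1, 14, 8, 18, 9, 37, 11, 3, 13, 33, 25

The last element of post-order is the root; it splits in-order into left and right subtrees.
Root 1: left subtree has 4 nodes {8, 9, 18, 14}, right has 6 {11, 37, 13, 33, 3, 25}.
  Root 14: left subtree has 3 nodes {8, 9, 18}, right has 0 { }.
    Root 8: left subtree has 0 nodes { }, right has 2 {9, 18}.
      Root 18: left subtree has 1 node {9}, right has 0 { }.
  Root 37: left subtree has 1 node {11}, right has 4 {13, 33, 3, 25}.
    Root 3: left subtree has 2 nodes {13, 33}, right has 1 {25}.
      Root 13: left subtree has 0 nodes { }, right has 1 {33}.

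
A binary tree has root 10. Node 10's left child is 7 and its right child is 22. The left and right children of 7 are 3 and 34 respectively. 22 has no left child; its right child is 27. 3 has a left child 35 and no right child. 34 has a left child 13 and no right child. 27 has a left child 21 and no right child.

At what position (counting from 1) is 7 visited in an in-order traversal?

3

In-order visits the left subtree, then the node, then the right subtree.
At 10: go left to 7.
  At 7: go left to 3.
    At 3: go left to 35.
      35 is a leaf — visit 35.
    Visit 3.
    At 3: no right child.
  Visit 7.
  At 7: go right to 34.
    At 34: go left to 13.
      13 is a leaf — visit 13.
    Visit 34.
    At 34: no right child.
Visit 10.
At 10: go right to 22.
  At 22: no left child.
  Visit 22.
  At 22: go right to 27.
    At 27: go left to 21.
      21 is a leaf — visit 21.
    Visit 27.
    At 27: no right child.
Full in-order sequence: 35, 3, 7, 13, 34, 10, 22, 21, 27.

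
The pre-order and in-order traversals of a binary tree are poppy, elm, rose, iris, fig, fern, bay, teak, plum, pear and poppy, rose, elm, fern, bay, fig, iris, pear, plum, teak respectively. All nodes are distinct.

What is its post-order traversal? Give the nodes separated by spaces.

rose bay fern fig pear plum teak iris elm poppy

The first element of pre-order is the root; it splits in-order into left and right subtrees.
Root poppy: left subtree has 0 nodes { }, right has 9 {rose, elm, fern, bay, fig, iris, pear, plum, teak}.
  Root elm: left subtree has 1 node {rose}, right has 7 {fern, bay, fig, iris, pear, plum, teak}.
    Root iris: left subtree has 3 nodes {fern, bay, fig}, right has 3 {pear, plum, teak}.
      Root fig: left subtree has 2 nodes {fern, bay}, right has 0 { }.
        Root fern: left subtree has 0 nodes { }, right has 1 {bay}.
      Root teak: left subtree has 2 nodes {pear, plum}, right has 0 { }.
        Root plum: left subtree has 1 node {pear}, right has 0 { }.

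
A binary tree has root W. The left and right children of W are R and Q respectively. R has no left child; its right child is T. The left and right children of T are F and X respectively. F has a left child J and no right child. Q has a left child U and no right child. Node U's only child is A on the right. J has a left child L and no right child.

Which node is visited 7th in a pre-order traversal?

X

Pre-order visits the node, then its left subtree, then its right subtree.
Visit W.
At W: go left to R.
  Visit R.
  At R: no left child.
  At R: go right to T.
    Visit T.
    At T: go left to F.
      Visit F.
      At F: go left to J.
        Visit J.
        At J: go left to L.
          L is a leaf — visit L.
        At J: no right child.
      At F: no right child.
    At T: go right to X.
      X is a leaf — visit X.
At W: go right to Q.
  Visit Q.
  At Q: go left to U.
    Visit U.
    At U: no left child.
    At U: go right to A.
      A is a leaf — visit A.
  At Q: no right child.
Full pre-order sequence: W, R, T, F, J, L, X, Q, U, A.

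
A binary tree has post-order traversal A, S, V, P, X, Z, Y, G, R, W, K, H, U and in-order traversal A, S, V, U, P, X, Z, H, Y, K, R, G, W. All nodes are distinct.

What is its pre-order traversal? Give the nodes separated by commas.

U, V, S, A, H, Z, X, P, K, Y, W, R, G

The last element of post-order is the root; it splits in-order into left and right subtrees.
Root U: left subtree has 3 nodes {A, S, V}, right has 9 {P, X, Z, H, Y, K, R, G, W}.
  Root V: left subtree has 2 nodes {A, S}, right has 0 { }.
    Root S: left subtree has 1 node {A}, right has 0 { }.
  Root H: left subtree has 3 nodes {P, X, Z}, right has 5 {Y, K, R, G, W}.
    Root Z: left subtree has 2 nodes {P, X}, right has 0 { }.
      Root X: left subtree has 1 node {P}, right has 0 { }.
    Root K: left subtree has 1 node {Y}, right has 3 {R, G, W}.
      Root W: left subtree has 2 nodes {R, G}, right has 0 { }.
        Root R: left subtree has 0 nodes { }, right has 1 {G}.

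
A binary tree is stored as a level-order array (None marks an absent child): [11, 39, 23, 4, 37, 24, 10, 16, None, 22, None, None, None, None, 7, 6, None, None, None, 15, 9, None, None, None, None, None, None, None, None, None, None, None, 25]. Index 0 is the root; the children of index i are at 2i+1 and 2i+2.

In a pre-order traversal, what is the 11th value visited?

23

Pre-order visits the node, then its left subtree, then its right subtree.
Visit 11.
At 11: go left to 39.
  Visit 39.
  At 39: go left to 4.
    Visit 4.
    At 4: go left to 16.
      Visit 16.
      At 16: go left to 6.
        Visit 6.
        At 6: no left child.
        At 6: go right to 25.
          25 is a leaf — visit 25.
      At 16: no right child.
    At 4: no right child.
  At 39: go right to 37.
    Visit 37.
    At 37: go left to 22.
      Visit 22.
      At 22: go left to 15.
        15 is a leaf — visit 15.
      At 22: go right to 9.
        9 is a leaf — visit 9.
    At 37: no right child.
At 11: go right to 23.
  Visit 23.
  At 23: go left to 24.
    24 is a leaf — visit 24.
  At 23: go right to 10.
    Visit 10.
    At 10: no left child.
    At 10: go right to 7.
      7 is a leaf — visit 7.
Full pre-order sequence: 11, 39, 4, 16, 6, 25, 37, 22, 15, 9, 23, 24, 10, 7.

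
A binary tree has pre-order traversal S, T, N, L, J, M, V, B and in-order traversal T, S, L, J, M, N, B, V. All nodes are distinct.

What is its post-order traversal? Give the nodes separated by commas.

The first element of pre-order is the root; it splits in-order into left and right subtrees.
Root S: left subtree has 1 node {T}, right has 6 {L, J, M, N, B, V}.
  Root N: left subtree has 3 nodes {L, J, M}, right has 2 {B, V}.
    Root L: left subtree has 0 nodes { }, right has 2 {J, M}.
      Root J: left subtree has 0 nodes { }, right has 1 {M}.
    Root V: left subtree has 1 node {B}, right has 0 { }.

T, M, J, L, B, V, N, S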